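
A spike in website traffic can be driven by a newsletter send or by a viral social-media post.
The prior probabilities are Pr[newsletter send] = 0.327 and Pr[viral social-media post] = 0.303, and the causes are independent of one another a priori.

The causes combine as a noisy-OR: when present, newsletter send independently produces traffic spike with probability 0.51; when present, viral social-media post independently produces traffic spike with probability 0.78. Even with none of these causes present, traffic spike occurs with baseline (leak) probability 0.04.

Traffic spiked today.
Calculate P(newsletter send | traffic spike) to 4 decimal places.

P(newsletter send | traffic spike) ≈ 0.5384

Under noisy-OR, P(traffic spike | causes) = 1 − (1−0.04)·∏(1−qᵢ) over the active causes.
P(traffic spike) = 0.04·0.673·0.697 + 0.7888·0.673·0.303 + 0.5296·0.327·0.697 + 0.896512·0.327·0.303 = 0.018763 + 0.160851 + 0.120706 + 0.088827 = 0.389147
Of this, 0.209533 comes from 0.120706 + 0.088827 (the newsletter send=true cases).
Hence the posterior is 0.209533/0.389147 ≈ 0.5384.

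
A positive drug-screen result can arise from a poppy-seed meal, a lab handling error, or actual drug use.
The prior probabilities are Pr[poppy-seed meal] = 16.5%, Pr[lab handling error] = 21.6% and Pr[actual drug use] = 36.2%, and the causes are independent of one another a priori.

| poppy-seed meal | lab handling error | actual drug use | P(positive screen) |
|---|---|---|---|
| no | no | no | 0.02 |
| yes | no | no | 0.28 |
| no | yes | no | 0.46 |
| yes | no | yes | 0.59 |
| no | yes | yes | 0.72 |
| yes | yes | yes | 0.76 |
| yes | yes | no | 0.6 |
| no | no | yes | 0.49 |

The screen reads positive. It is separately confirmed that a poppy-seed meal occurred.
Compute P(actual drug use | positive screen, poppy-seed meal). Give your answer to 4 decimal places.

Weight on actual drug use=true, given the evidence: 0.167447 + 0.059426 = 0.226873
Denominator P(positive screen | poppy-seed meal): 0.28×0.784×0.638 + 0.59×0.784×0.362 + 0.6×0.216×0.638 + 0.76×0.216×0.362 = 0.449612
Posterior = 0.226873 / 0.449612 ≈ 0.5046

P(actual drug use | positive screen, poppy-seed meal) ≈ 0.5046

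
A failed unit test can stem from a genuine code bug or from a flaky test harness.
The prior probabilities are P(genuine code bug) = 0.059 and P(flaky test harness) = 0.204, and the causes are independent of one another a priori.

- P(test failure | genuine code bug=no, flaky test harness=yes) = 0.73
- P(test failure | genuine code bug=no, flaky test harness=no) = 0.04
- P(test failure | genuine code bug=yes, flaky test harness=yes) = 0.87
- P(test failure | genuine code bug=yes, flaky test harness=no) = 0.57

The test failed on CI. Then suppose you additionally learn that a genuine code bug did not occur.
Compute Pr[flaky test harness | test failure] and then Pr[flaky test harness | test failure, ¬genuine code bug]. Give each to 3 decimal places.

P(test failure) = 0.04×0.941×0.796 + 0.73×0.941×0.204 + 0.57×0.059×0.796 + 0.87×0.059×0.204 = 0.029961 + 0.140134 + 0.026769 + 0.010471 = 0.207335
The flaky test harness-present share is 0.140134 + 0.010471 = 0.150605.
So P(flaky test harness | test failure) = 0.150605/0.207335 ≈ 0.726.

Now also conditioning on genuine code bug≠true:
P(test failure | ¬genuine code bug) = 0.04·0.796 + 0.73·0.204 = 0.031840 + 0.148920 = 0.180760
Of this, 0.148920 comes from 0.73·0.204 (the flaky test harness=true cases).
So P(flaky test harness | test failure, ¬genuine code bug) = 0.148920/0.180760 ≈ 0.824.
With genuine code bug excluded, flaky test harness must carry more of the explanatory weight for the test failure.

Pr[flaky test harness | test failure] ≈ 0.726; Pr[flaky test harness | test failure, ¬genuine code bug] ≈ 0.824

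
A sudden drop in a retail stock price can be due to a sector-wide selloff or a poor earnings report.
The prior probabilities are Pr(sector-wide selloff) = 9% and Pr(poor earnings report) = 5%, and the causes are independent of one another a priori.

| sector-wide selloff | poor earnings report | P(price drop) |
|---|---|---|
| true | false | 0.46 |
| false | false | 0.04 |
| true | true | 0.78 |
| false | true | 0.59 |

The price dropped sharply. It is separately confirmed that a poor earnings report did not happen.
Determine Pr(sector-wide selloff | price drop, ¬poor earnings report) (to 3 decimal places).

Pr(sector-wide selloff | price drop, ¬poor earnings report) ≈ 0.532

Sum P(price drop|·) weighted by the priors over both values of sector-wide selloff:
  P(price drop | ¬poor earnings report) = 0.04·0.91 + 0.46·0.09
        = 0.036400 + 0.041400 = 0.077800
Keeping only the sector-wide selloff-present terms gives 0.041400, so
  P(sector-wide selloff | price drop, ¬poor earnings report) = 0.041400 / 0.077800 ≈ 0.532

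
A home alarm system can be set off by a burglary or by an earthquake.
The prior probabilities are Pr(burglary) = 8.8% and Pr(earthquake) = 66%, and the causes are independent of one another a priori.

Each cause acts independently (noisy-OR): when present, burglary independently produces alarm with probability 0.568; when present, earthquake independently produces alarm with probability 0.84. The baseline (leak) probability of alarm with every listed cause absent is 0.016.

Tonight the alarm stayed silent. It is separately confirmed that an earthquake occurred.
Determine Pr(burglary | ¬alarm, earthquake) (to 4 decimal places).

Pr(burglary | ¬alarm, earthquake) ≈ 0.0400

Under noisy-OR, P(alarm | causes) = 1 − (1−0.016)·∏(1−qᵢ) over the active causes.
Numerator (weight on configurations with burglary): 0.068014*0.088 = 0.005985
The normalizing constant is 0.15744*0.912 + 0.068014*0.088 = 0.149570
P(burglary | ¬alarm, earthquake) = 0.005985/0.149570 ≈ 0.0400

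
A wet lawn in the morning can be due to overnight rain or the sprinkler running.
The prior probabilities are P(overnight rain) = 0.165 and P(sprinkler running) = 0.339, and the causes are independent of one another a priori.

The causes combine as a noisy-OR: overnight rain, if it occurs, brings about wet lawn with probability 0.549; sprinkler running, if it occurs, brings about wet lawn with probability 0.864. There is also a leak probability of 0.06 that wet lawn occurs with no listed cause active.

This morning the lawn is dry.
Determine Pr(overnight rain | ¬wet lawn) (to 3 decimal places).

Under noisy-OR, P(wet lawn | causes) = 1 − (1−0.06)·∏(1−qᵢ) over the active causes.
By total probability over the 4 (overnight rain, sprinkler running) configurations:
  P(¬wet lawn) = 0.94·0.835·0.661 + 0.12784·0.835·0.339 + 0.42394·0.165·0.661 + 0.057656·0.165·0.339
        = 0.518819 + 0.036187 + 0.046237 + 0.003225 = 0.604468
The terms with overnight rain present sum to 0.049462, so
  P(overnight rain | ¬wet lawn) = 0.049462 / 0.604468 ≈ 0.082

Pr(overnight rain | ¬wet lawn) ≈ 0.082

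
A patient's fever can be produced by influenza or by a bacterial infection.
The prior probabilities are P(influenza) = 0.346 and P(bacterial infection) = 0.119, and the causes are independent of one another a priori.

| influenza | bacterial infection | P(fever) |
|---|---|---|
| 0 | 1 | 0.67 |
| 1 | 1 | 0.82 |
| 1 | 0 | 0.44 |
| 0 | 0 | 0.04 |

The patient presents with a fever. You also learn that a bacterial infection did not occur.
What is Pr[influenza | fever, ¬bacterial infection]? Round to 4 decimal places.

Pr[influenza | fever, ¬bacterial infection] ≈ 0.8534

P(fever | ¬bacterial infection) = 0.04×0.654 + 0.44×0.346 = 0.026160 + 0.152240 = 0.178400
Of this, 0.152240 comes from 0.44×0.346 (the influenza=true cases).
Hence the posterior is 0.152240/0.178400 ≈ 0.8534.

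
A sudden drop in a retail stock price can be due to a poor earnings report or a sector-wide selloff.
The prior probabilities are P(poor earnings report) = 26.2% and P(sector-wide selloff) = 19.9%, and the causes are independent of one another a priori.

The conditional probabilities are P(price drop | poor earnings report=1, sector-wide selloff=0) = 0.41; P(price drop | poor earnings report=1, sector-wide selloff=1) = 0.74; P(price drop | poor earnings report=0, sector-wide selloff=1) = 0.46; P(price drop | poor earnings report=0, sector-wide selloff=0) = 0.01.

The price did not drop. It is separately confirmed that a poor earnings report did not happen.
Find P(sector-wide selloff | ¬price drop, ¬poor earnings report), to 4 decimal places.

Numerator (weight on configurations with sector-wide selloff): 0.54·0.199 = 0.107460
Denominator P(¬price drop | ¬poor earnings report): 0.99·0.801 + 0.54·0.199 = 0.900450
P(sector-wide selloff | ¬price drop, ¬poor earnings report) = 0.107460/0.900450 ≈ 0.1193

P(sector-wide selloff | ¬price drop, ¬poor earnings report) ≈ 0.1193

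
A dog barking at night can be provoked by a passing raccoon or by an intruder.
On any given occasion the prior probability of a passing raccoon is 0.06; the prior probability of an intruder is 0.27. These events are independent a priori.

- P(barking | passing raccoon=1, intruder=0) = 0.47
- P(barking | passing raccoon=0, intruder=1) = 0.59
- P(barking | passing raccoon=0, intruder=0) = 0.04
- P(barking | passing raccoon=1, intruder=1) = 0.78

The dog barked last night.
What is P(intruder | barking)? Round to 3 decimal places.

By total probability over the 4 (passing raccoon, intruder) configurations:
  P(barking) = 0.04×0.94×0.73 + 0.59×0.94×0.27 + 0.47×0.06×0.73 + 0.78×0.06×0.27
        = 0.027448 + 0.149742 + 0.020586 + 0.012636 = 0.210412
Keeping only the intruder-present terms gives 0.162378, so
  P(intruder | barking) = 0.162378 / 0.210412 ≈ 0.772

P(intruder | barking) ≈ 0.772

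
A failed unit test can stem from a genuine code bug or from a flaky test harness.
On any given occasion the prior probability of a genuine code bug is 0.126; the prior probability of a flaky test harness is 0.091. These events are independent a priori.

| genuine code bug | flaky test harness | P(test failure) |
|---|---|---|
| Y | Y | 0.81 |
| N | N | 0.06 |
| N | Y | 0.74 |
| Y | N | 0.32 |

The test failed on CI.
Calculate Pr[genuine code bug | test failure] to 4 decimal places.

Sum P(test failure|·) weighted by the priors over the 4 (genuine code bug, flaky test harness) configurations:
  P(test failure) = 0.06×0.874×0.909 + 0.74×0.874×0.091 + 0.32×0.126×0.909 + 0.81×0.126×0.091
        = 0.047668 + 0.058855 + 0.036651 + 0.009287 = 0.152461
The terms with genuine code bug present sum to 0.045938, so
  P(genuine code bug | test failure) = 0.045938 / 0.152461 ≈ 0.3013

Pr[genuine code bug | test failure] ≈ 0.3013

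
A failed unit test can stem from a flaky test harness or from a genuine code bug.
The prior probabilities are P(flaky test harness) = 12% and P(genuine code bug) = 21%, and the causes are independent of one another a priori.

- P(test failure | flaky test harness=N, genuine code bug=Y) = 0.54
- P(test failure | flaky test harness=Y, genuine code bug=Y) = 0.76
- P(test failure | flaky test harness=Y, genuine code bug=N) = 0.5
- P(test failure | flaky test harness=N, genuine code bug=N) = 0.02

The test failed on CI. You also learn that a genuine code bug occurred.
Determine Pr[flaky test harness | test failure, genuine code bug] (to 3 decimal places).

Pr[flaky test harness | test failure, genuine code bug] ≈ 0.161

P(test failure | genuine code bug) = 0.54*0.88 + 0.76*0.12 = 0.475200 + 0.091200 = 0.566400
Restricting to configurations with flaky test harness present: 0.76*0.12 = 0.091200.
So P(flaky test harness | test failure, genuine code bug) = 0.091200/0.566400 ≈ 0.161.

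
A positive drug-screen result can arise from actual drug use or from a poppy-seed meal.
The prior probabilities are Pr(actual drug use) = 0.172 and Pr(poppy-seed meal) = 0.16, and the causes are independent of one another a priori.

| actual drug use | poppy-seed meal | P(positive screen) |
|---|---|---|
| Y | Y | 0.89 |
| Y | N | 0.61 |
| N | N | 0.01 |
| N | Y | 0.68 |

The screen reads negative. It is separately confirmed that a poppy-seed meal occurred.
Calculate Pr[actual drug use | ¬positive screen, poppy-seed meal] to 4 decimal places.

Pr[actual drug use | ¬positive screen, poppy-seed meal] ≈ 0.0666

Sum P(¬positive screen|·) weighted by the priors over both values of actual drug use:
  P(¬positive screen | poppy-seed meal) = 0.32·0.828 + 0.11·0.172
        = 0.264960 + 0.018920 = 0.283880
Keeping only the actual drug use-present terms gives 0.018920, so
  P(actual drug use | ¬positive screen, poppy-seed meal) = 0.018920 / 0.283880 ≈ 0.0666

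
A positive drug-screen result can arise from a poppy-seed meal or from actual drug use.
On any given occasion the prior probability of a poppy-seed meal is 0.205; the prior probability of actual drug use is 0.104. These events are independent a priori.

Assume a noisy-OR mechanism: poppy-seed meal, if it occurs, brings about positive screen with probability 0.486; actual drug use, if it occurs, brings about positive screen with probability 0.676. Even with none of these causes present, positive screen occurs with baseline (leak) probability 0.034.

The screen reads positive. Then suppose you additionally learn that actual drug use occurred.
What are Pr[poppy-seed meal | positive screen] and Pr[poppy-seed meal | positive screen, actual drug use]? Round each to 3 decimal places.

Pr[poppy-seed meal | positive screen] ≈ 0.577; Pr[poppy-seed meal | positive screen, actual drug use] ≈ 0.240

Under noisy-OR, P(positive screen | causes) = 1 − (1−0.034)·∏(1−qᵢ) over the active causes.
Weight on poppy-seed meal=true, given the evidence: 0.092478 + 0.017890 = 0.110368
Denominator P(positive screen): 0.034*0.795*0.896 + 0.687016*0.795*0.104 + 0.503476*0.205*0.896 + 0.839126*0.205*0.104 = 0.191389
Posterior = 0.110368 / 0.191389 ≈ 0.577

Now also conditioning on actual drug use=true:
P(positive screen | actual drug use) = 0.687016*0.795 + 0.839126*0.205 = 0.546178 + 0.172021 = 0.718199
The poppy-seed meal-present share is 0.839126*0.205 = 0.172021.
P(poppy-seed meal | positive screen, actual drug use) = 0.172021 / 0.718199 ≈ 0.240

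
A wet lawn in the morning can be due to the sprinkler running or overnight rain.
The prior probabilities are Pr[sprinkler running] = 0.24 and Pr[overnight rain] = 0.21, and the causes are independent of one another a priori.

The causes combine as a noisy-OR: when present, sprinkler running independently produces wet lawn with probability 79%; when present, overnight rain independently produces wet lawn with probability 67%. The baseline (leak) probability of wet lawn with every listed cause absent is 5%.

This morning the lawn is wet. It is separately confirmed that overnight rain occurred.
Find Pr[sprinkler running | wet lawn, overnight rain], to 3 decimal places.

Pr[sprinkler running | wet lawn, overnight rain] ≈ 0.301

Under noisy-OR, P(wet lawn | causes) = 1 − (1−0.05)·∏(1−qᵢ) over the active causes.
P(wet lawn | overnight rain) = 0.6865×0.76 + 0.934165×0.24 = 0.521740 + 0.224200 = 0.745940
Of this, 0.224200 comes from 0.934165×0.24 (the sprinkler running=true cases).
P(sprinkler running | wet lawn, overnight rain) = 0.224200 / 0.745940 ≈ 0.301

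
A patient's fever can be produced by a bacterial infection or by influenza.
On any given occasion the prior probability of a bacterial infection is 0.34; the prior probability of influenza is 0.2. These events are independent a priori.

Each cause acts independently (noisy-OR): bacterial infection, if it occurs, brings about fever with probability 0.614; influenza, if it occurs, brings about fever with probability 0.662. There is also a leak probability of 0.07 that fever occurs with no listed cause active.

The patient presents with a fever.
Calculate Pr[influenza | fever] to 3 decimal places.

Under noisy-OR, P(fever | causes) = 1 − (1−0.07)·∏(1−qᵢ) over the active causes.
Sum P(fever|·) weighted by the priors over the 4 (bacterial infection, influenza) configurations:
  P(fever) = 0.07*0.66*0.8 + 0.68566*0.66*0.2 + 0.64102*0.34*0.8 + 0.878665*0.34*0.2
        = 0.036960 + 0.090507 + 0.174357 + 0.059749 = 0.361573
The terms with influenza present sum to 0.150256, so
  P(influenza | fever) = 0.150256 / 0.361573 ≈ 0.416

Pr[influenza | fever] ≈ 0.416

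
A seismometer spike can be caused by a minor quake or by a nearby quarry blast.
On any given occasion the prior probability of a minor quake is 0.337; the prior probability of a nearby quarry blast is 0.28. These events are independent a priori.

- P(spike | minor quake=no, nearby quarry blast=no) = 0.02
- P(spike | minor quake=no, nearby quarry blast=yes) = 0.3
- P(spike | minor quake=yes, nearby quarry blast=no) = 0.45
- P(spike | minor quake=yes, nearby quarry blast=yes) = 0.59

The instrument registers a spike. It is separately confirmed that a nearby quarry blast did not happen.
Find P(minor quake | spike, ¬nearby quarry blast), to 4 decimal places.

P(minor quake | spike, ¬nearby quarry blast) ≈ 0.9196

By total probability over both values of minor quake:
  P(spike | ¬nearby quarry blast) = 0.02·0.663 + 0.45·0.337
        = 0.013260 + 0.151650 = 0.164910
Keeping only the minor quake-present terms gives 0.151650, so
  P(minor quake | spike, ¬nearby quarry blast) = 0.151650 / 0.164910 ≈ 0.9196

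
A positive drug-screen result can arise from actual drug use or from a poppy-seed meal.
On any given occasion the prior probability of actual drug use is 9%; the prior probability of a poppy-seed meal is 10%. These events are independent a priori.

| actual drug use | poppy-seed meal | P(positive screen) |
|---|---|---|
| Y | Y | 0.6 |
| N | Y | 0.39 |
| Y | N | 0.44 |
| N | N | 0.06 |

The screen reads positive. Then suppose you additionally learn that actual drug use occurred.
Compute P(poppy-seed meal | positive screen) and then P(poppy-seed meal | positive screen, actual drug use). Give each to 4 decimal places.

P(poppy-seed meal | positive screen) ≈ 0.3254; P(poppy-seed meal | positive screen, actual drug use) ≈ 0.1316

P(positive screen) = 0.06*0.91*0.9 + 0.39*0.91*0.1 + 0.44*0.09*0.9 + 0.6*0.09*0.1 = 0.049140 + 0.035490 + 0.035640 + 0.005400 = 0.125670
The poppy-seed meal-present share is 0.035490 + 0.005400 = 0.040890.
Hence the posterior is 0.040890/0.125670 ≈ 0.3254.

Now condition on the additional information:
Sum P(positive screen|·) weighted by the priors over both values of poppy-seed meal:
  P(positive screen | actual drug use) = 0.44·0.9 + 0.6·0.1
        = 0.396000 + 0.060000 = 0.456000
Keeping only the poppy-seed meal-present terms gives 0.060000, so
  P(poppy-seed meal | positive screen, actual drug use) = 0.060000 / 0.456000 ≈ 0.1316
The drop from 0.3254 to 0.1316 is the explaining-away (discounting) effect.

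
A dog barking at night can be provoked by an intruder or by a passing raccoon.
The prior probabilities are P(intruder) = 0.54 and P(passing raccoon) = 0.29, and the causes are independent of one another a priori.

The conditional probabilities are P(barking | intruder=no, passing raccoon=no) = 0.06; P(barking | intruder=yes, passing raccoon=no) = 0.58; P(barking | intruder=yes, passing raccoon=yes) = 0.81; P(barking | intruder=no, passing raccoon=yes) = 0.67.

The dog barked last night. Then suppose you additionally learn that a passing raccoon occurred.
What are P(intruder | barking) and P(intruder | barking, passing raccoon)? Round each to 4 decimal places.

By total probability over the 4 (intruder, passing raccoon) configurations:
  P(barking) = 0.06×0.46×0.71 + 0.67×0.46×0.29 + 0.58×0.54×0.71 + 0.81×0.54×0.29
        = 0.019596 + 0.089378 + 0.222372 + 0.126846 = 0.458192
Configurations with intruder contribute 0.349218, so
  P(intruder | barking) = 0.349218 / 0.458192 ≈ 0.7622

Now condition on the additional information:
Enumerate both values of intruder and weight by the priors:
  P(barking | passing raccoon) = 0.67×0.46 + 0.81×0.54
        = 0.308200 + 0.437400 = 0.745600
Configurations with intruder contribute 0.437400, so
  P(intruder | barking, passing raccoon) = 0.437400 / 0.745600 ≈ 0.5866
This is intercausal reasoning (explaining away): once passing raccoon accounts for the barking, intruder becomes less likely.

P(intruder | barking) ≈ 0.7622; P(intruder | barking, passing raccoon) ≈ 0.5866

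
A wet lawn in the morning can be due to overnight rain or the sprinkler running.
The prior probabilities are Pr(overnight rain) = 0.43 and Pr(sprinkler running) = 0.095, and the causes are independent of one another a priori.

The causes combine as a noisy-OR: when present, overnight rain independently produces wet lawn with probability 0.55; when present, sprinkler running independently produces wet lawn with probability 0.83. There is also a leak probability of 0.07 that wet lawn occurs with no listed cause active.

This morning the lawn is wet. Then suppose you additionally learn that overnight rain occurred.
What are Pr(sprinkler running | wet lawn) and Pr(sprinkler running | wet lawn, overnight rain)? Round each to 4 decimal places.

Under noisy-OR, P(wet lawn | causes) = 1 − (1−0.07)·∏(1−qᵢ) over the active causes.
P(wet lawn) = 0.07*0.57*0.905 + 0.8419*0.57*0.095 + 0.5815*0.43*0.905 + 0.928855*0.43*0.095 = 0.036109 + 0.045589 + 0.226291 + 0.037944 = 0.345933
The sprinkler running-present share is 0.045589 + 0.037944 = 0.083533.
So P(sprinkler running | wet lawn) = 0.083533/0.345933 ≈ 0.2415.

Now also conditioning on overnight rain=true:
For the numerator, keep only sprinkler running=true terms: 0.928855×0.095 = 0.088241
The normalizing constant is 0.5815×0.905 + 0.928855×0.095 = 0.614499
Posterior = 0.088241 / 0.614499 ≈ 0.1436
Conditioning on overnight rain lowers the posterior on sprinkler running: the classic explaining-away effect in a common-effect structure.

Pr(sprinkler running | wet lawn) ≈ 0.2415; Pr(sprinkler running | wet lawn, overnight rain) ≈ 0.1436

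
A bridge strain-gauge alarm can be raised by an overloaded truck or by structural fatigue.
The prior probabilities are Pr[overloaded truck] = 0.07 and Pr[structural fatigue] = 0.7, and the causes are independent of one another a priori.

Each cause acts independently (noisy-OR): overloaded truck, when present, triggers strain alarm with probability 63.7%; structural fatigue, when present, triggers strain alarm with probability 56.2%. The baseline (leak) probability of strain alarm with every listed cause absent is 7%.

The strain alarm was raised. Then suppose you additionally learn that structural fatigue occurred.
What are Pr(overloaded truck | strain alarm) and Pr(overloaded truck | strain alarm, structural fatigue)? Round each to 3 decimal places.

Under noisy-OR, P(strain alarm | causes) = 1 − (1−0.07)·∏(1−qᵢ) over the active causes.
Weight on overloaded truck=true, given the evidence: 0.013911 + 0.041755 = 0.055666
The normalizing constant is 0.07·0.93·0.3 + 0.59266·0.93·0.7 + 0.66241·0.07·0.3 + 0.852136·0.07·0.7 = 0.461018
P(overloaded truck | strain alarm) = 0.055666/0.461018 ≈ 0.121

With the extra evidence:
By total probability over both values of overloaded truck:
  P(strain alarm | structural fatigue) = 0.59266*0.93 + 0.852136*0.07
        = 0.551174 + 0.059650 = 0.610824
The terms with overloaded truck present sum to 0.059650, so
  P(overloaded truck | strain alarm, structural fatigue) = 0.059650 / 0.610824 ≈ 0.098
This is intercausal reasoning (explaining away): once structural fatigue accounts for the strain alarm, overloaded truck becomes less likely.

Pr(overloaded truck | strain alarm) ≈ 0.121; Pr(overloaded truck | strain alarm, structural fatigue) ≈ 0.098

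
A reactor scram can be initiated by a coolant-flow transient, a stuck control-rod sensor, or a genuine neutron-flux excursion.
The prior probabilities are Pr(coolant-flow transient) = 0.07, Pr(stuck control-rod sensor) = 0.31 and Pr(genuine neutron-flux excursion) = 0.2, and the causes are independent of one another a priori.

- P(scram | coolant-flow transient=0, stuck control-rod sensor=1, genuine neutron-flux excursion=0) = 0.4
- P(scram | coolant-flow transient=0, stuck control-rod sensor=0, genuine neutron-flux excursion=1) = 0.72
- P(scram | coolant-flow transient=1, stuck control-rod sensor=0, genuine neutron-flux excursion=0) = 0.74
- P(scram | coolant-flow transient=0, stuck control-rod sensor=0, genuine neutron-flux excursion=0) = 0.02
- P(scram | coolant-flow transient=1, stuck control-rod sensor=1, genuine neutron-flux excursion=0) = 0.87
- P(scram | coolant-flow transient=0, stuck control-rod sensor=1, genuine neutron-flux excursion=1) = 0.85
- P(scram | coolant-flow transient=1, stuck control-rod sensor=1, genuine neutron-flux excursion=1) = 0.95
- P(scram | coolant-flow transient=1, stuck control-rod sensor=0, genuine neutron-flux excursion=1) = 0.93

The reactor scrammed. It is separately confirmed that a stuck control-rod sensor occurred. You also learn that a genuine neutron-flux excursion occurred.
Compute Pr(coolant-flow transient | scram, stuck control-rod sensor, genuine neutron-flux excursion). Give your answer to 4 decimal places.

Weight on coolant-flow transient=true, given the evidence: 0.95*0.07 = 0.066500
Normalizer over all consistent configurations: 0.85*0.93 + 0.95*0.07 = 0.857000
P(coolant-flow transient | scram, stuck control-rod sensor, genuine neutron-flux excursion) = 0.066500/0.857000 ≈ 0.0776

Pr(coolant-flow transient | scram, stuck control-rod sensor, genuine neutron-flux excursion) ≈ 0.0776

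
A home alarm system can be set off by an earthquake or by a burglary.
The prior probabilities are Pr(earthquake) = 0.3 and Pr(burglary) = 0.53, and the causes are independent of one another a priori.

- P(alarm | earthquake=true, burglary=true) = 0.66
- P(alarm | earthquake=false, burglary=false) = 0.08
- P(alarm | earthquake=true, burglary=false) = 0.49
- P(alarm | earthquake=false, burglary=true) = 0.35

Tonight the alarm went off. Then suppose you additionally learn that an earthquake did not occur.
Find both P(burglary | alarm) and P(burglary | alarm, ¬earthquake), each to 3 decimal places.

P(burglary | alarm) ≈ 0.711; P(burglary | alarm, ¬earthquake) ≈ 0.831

Weight on burglary=true, given the evidence: 0.129850 + 0.104940 = 0.234790
The normalizing constant is 0.08*0.7*0.47 + 0.35*0.7*0.53 + 0.49*0.3*0.47 + 0.66*0.3*0.53 = 0.330200
Posterior = 0.234790 / 0.330200 ≈ 0.711

Now also conditioning on earthquake≠true:
P(alarm | ¬earthquake) = 0.08*0.47 + 0.35*0.53 = 0.037600 + 0.185500 = 0.223100
The burglary-present share is 0.35*0.53 = 0.185500.
So P(burglary | alarm, ¬earthquake) = 0.185500/0.223100 ≈ 0.831.
Ruling out earthquake raises the posterior on burglary — the flip side of explaining away.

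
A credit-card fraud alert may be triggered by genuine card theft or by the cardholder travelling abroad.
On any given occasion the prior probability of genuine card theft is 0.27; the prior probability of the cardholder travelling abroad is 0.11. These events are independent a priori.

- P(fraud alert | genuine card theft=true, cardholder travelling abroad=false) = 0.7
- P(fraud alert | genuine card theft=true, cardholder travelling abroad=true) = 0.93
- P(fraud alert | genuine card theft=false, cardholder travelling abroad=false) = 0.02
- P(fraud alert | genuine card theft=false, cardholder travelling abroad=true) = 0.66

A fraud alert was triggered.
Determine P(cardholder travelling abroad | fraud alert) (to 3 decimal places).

For the numerator, keep only cardholder travelling abroad=true terms: 0.052998 + 0.027621 = 0.080619
Normalizer over all consistent configurations: 0.02*0.73*0.89 + 0.66*0.73*0.11 + 0.7*0.27*0.89 + 0.93*0.27*0.11 = 0.261823
Posterior = 0.080619 / 0.261823 ≈ 0.308

P(cardholder travelling abroad | fraud alert) ≈ 0.308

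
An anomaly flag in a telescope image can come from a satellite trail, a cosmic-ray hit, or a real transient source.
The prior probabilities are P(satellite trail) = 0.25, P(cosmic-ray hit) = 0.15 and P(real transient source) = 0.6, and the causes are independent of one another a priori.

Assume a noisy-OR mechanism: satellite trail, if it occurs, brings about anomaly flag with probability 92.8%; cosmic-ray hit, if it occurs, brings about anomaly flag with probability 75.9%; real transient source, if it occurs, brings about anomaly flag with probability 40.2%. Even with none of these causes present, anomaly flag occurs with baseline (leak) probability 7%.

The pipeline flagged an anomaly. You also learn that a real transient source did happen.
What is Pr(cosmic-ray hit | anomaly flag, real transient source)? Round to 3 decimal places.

Under noisy-OR, P(anomaly flag | causes) = 1 − (1−0.07)·∏(1−qᵢ) over the active causes.
P(anomaly flag | real transient source) = 0.44386*0.75*0.85 + 0.86597*0.75*0.15 + 0.959958*0.25*0.85 + 0.99035*0.25*0.15 = 0.282961 + 0.097422 + 0.203991 + 0.037138 = 0.621512
Of this, 0.134560 comes from 0.097422 + 0.037138 (the cosmic-ray hit=true cases).
P(cosmic-ray hit | anomaly flag, real transient source) = 0.134560 / 0.621512 ≈ 0.217

Pr(cosmic-ray hit | anomaly flag, real transient source) ≈ 0.217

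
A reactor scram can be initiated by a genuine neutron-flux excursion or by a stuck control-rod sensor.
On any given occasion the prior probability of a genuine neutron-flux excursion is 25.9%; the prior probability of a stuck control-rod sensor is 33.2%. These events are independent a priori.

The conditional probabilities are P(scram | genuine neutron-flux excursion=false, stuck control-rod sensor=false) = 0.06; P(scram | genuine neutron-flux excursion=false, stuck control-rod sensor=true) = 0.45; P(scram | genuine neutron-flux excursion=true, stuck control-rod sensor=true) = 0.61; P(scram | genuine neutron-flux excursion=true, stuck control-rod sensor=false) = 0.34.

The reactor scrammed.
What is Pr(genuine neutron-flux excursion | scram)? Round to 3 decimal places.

P(scram) = 0.06·0.741·0.668 + 0.45·0.741·0.332 + 0.34·0.259·0.668 + 0.61·0.259·0.332 = 0.029699 + 0.110705 + 0.058824 + 0.052453 = 0.251681
Restricting to configurations with genuine neutron-flux excursion present: 0.058824 + 0.052453 = 0.111277.
P(genuine neutron-flux excursion | scram) = 0.111277 / 0.251681 ≈ 0.442

Pr(genuine neutron-flux excursion | scram) ≈ 0.442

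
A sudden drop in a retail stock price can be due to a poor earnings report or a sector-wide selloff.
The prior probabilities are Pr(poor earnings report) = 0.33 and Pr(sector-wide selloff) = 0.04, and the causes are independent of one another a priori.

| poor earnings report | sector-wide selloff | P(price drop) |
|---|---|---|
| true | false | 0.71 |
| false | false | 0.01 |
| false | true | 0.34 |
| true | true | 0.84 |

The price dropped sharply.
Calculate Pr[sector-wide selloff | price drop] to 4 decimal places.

Pr[sector-wide selloff | price drop] ≈ 0.0803

Weight on sector-wide selloff=true, given the evidence: 0.009112 + 0.011088 = 0.020200
Normalizer over all consistent configurations: 0.01*0.67*0.96 + 0.34*0.67*0.04 + 0.71*0.33*0.96 + 0.84*0.33*0.04 = 0.251560
Posterior = 0.020200 / 0.251560 ≈ 0.0803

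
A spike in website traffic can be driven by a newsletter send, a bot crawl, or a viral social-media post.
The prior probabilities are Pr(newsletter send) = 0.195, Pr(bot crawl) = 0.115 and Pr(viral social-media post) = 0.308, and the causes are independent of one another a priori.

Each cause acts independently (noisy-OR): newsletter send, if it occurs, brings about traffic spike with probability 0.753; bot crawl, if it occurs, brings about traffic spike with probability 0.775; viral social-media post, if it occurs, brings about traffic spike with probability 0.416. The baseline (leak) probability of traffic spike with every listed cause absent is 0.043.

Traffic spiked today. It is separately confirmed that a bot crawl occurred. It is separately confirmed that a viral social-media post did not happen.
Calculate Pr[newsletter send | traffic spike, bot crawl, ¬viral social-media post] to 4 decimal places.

Under noisy-OR, P(traffic spike | causes) = 1 − (1−0.043)·∏(1−qᵢ) over the active causes.
For the numerator, keep only newsletter send=true terms: 0.946815·0.195 = 0.184629
Normalizer over all consistent configurations: 0.784675·0.805 + 0.946815·0.195 = 0.816292
P(newsletter send | traffic spike, bot crawl, ¬viral social-media post) = 0.184629/0.816292 ≈ 0.2262

Pr[newsletter send | traffic spike, bot crawl, ¬viral social-media post] ≈ 0.2262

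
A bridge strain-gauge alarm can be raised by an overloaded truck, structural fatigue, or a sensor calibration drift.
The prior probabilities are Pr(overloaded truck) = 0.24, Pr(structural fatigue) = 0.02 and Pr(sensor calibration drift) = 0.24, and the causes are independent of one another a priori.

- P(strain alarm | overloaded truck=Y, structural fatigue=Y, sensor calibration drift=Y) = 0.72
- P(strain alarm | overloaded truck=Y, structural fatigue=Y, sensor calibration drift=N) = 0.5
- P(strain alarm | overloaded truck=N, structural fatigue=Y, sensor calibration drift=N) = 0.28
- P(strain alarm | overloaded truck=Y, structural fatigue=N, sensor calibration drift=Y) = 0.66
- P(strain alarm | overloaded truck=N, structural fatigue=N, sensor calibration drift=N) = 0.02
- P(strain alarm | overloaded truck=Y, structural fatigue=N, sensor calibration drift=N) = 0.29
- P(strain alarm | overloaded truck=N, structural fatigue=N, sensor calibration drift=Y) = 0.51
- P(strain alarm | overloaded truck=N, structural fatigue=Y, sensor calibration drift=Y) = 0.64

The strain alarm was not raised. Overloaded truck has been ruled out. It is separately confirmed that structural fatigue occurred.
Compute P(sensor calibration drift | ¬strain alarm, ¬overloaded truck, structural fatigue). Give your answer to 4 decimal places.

For the numerator, keep only sensor calibration drift=true terms: 0.36×0.24 = 0.086400
Normalizer over all consistent configurations: 0.72×0.76 + 0.36×0.24 = 0.633600
P(sensor calibration drift | ¬strain alarm, ¬overloaded truck, structural fatigue) = 0.086400/0.633600 ≈ 0.1364

P(sensor calibration drift | ¬strain alarm, ¬overloaded truck, structural fatigue) ≈ 0.1364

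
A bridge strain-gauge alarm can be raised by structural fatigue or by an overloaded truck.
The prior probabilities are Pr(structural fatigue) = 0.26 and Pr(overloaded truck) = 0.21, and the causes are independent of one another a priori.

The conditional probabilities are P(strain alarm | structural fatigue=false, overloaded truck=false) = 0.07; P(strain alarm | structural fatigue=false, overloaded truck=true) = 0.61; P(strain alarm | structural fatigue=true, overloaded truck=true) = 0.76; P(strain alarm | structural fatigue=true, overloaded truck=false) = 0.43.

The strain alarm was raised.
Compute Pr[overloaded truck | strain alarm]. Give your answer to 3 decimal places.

Numerator (weight on configurations with overloaded truck): 0.094794 + 0.041496 = 0.136290
The normalizing constant is 0.07×0.74×0.79 + 0.61×0.74×0.21 + 0.43×0.26×0.79 + 0.76×0.26×0.21 = 0.265534
P(overloaded truck | strain alarm) = 0.136290/0.265534 ≈ 0.513

Pr[overloaded truck | strain alarm] ≈ 0.513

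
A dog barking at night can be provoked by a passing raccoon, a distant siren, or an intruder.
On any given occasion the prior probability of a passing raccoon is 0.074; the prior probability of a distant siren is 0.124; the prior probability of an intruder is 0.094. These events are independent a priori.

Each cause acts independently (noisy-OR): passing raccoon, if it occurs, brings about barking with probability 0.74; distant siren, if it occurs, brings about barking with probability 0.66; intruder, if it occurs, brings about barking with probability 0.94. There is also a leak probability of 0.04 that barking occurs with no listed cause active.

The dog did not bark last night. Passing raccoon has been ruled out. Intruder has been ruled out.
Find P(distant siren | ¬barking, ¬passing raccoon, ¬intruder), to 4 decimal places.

Under noisy-OR, P(barking | causes) = 1 − (1−0.04)·∏(1−qᵢ) over the active causes.
Sum P(¬barking|·) weighted by the priors over both values of distant siren:
  P(¬barking | ¬passing raccoon, ¬intruder) = 0.96·0.876 + 0.3264·0.124
        = 0.840960 + 0.040474 = 0.881434
Configurations with distant siren contribute 0.040474, so
  P(distant siren | ¬barking, ¬passing raccoon, ¬intruder) = 0.040474 / 0.881434 ≈ 0.0459

P(distant siren | ¬barking, ¬passing raccoon, ¬intruder) ≈ 0.0459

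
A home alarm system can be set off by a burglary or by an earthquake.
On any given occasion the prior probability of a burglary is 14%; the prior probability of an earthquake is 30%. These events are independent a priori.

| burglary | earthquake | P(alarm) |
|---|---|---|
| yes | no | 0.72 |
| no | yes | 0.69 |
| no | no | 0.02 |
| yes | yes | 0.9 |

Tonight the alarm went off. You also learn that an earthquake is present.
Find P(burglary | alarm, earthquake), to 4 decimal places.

Sum P(alarm|·) weighted by the priors over both values of burglary:
  P(alarm | earthquake) = 0.69*0.86 + 0.9*0.14
        = 0.593400 + 0.126000 = 0.719400
The terms with burglary present sum to 0.126000, so
  P(burglary | alarm, earthquake) = 0.126000 / 0.719400 ≈ 0.1751

P(burglary | alarm, earthquake) ≈ 0.1751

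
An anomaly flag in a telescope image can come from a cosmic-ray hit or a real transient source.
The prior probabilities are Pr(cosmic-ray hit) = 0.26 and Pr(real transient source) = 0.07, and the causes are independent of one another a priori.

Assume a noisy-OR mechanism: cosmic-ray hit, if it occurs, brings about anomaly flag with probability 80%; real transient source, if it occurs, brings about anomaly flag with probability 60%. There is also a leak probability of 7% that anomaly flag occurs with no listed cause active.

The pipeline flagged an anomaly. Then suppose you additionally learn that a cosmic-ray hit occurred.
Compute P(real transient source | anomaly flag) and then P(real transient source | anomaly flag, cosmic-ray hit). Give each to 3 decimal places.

P(real transient source | anomaly flag) ≈ 0.168; P(real transient source | anomaly flag, cosmic-ray hit) ≈ 0.079

Under noisy-OR, P(anomaly flag | causes) = 1 − (1−0.07)·∏(1−qᵢ) over the active causes.
P(anomaly flag) = 0.07×0.74×0.93 + 0.628×0.74×0.07 + 0.814×0.26×0.93 + 0.9256×0.26×0.07 = 0.048174 + 0.032530 + 0.196825 + 0.016846 = 0.294375
Of this, 0.049376 comes from 0.032530 + 0.016846 (the real transient source=true cases).
So P(real transient source | anomaly flag) = 0.049376/0.294375 ≈ 0.168.

Now condition on the additional information:
P(anomaly flag | cosmic-ray hit) = 0.814*0.93 + 0.9256*0.07 = 0.757020 + 0.064792 = 0.821812
The real transient source-present share is 0.9256*0.07 = 0.064792.
So P(real transient source | anomaly flag, cosmic-ray hit) = 0.064792/0.821812 ≈ 0.079.
This is intercausal reasoning (explaining away): once cosmic-ray hit accounts for the anomaly flag, real transient source becomes less likely.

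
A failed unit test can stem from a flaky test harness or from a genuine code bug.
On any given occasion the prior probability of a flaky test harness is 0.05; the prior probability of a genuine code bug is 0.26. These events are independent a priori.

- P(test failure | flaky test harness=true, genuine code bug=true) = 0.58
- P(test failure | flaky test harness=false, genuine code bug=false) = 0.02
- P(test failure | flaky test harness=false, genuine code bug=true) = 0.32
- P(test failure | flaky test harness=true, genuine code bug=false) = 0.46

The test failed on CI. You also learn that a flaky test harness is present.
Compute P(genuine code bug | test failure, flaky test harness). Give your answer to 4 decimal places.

P(genuine code bug | test failure, flaky test harness) ≈ 0.3070

Enumerate both values of genuine code bug and weight by the priors:
  P(test failure | flaky test harness) = 0.46·0.74 + 0.58·0.26
        = 0.340400 + 0.150800 = 0.491200
The terms with genuine code bug present sum to 0.150800, so
  P(genuine code bug | test failure, flaky test harness) = 0.150800 / 0.491200 ≈ 0.3070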